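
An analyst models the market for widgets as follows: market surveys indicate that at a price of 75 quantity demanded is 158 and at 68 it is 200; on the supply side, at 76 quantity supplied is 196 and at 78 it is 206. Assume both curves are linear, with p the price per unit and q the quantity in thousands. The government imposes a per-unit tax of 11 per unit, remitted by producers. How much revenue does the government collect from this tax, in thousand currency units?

Demand slope: (200 − 158)/(68 − 75) = -6, so qd = 608 − 6p.
Supply slope: (206 − 196)/(78 − 76) = 5, so qs = 5p − 184.
Without the tax, 608 − 6p = 5p − 184 gives 11p = 792, so p* = 72 and q* = 176.
With the tax collected from producers, supply shifts: qs = 5(p − 11) − 184.
New equilibrium: consumers pay 77, producers receive 66, q = 146. (Wedge: pb − ps = 11.)
Revenue = t · Q = 11 · 146 = 1606.

Tax revenue = 1606 thousand.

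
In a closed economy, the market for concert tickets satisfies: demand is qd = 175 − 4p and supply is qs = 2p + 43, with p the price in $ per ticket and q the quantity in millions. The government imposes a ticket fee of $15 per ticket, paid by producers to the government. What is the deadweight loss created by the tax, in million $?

Deadweight loss = $150 million.

Without the tax, 175 − 4p = 2p + 43 gives 6p = 132, so p* = $22 and q* = 87.
With the tax collected from producers, supply shifts: qs = 2(p − 15) + 43.
Solving gives q = 67 with buyers paying $27 and producers receiving $12 (the $15 wedge).
Quantity falls by |ΔQ| = |87 − 67| = 20.
DWL = ½ · t · |ΔQ| = ½ · 15 · 20 = $150.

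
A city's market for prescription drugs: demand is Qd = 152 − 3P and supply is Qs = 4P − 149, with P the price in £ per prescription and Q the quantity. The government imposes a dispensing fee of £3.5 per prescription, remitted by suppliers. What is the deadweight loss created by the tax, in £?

Before the tax: set 152 − 3P = 4P − 149 → P* = £43, Q* = 23.
With the tax collected from suppliers, supply shifts: Qs = 4(P − 3.5) − 149.
New equilibrium: buyers pay £45, suppliers receive £41.5, Q = 17. (Wedge: Pb − Ps = 3.5.)
Quantity falls by |ΔQ| = |23 − 17| = 6.
DWL = ½ · t · |ΔQ| = ½ · 3.5 · 6 = £10.5.

Deadweight loss = £10.5.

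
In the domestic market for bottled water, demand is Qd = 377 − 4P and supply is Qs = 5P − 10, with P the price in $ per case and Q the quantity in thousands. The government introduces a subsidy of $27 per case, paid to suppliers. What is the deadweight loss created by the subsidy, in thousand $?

Without the subsidy, 377 − 4P = 5P − 10 gives 9P = 387, so P* = $43 and Q* = 205.
With a per-unit subsidy paid to suppliers, each receives P + 27 per unit sold, so supply becomes Qs = 5(P + 27) − 10.
Solving gives Q = 265 with buyers paying $28 and suppliers receiving $55 (the $27 wedge).
Quantity rises by |ΔQ| = |205 − 265| = 60.
DWL = ½ · t · |ΔQ| = ½ · 27 · 60 = $810.

Deadweight loss = $810 thousand.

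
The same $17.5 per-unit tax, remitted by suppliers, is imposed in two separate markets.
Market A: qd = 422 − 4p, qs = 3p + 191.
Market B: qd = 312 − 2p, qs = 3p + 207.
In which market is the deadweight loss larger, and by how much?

Market A: pre-tax p* = $33, q* = 290; post-tax q = 260; deadweight loss = $262.5.
Market B: pre-tax p* = $21, q* = 270; post-tax q = 249; deadweight loss = $183.75.
Difference: $262.5 vs $183.75 → market A is larger by $78.75.

Market A, by $78.75.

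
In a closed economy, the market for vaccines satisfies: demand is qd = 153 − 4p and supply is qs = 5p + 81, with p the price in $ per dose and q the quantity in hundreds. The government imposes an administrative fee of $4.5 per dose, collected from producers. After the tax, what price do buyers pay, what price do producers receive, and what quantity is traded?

Without the tax, 153 − 4p = 5p + 81 gives 9p = 72, so p* = $8 and q* = 121.
With the tax collected from producers, supply shifts: qs = 5(p − 4.5) + 81.
New equilibrium: buyers pay $10.5, producers receive $6, q = 111. (Wedge: pb − ps = 4.5.)
The less price-elastic side of the market bears the larger share of a per-unit tax.

Buyers pay $10.5; producers receive $6; quantity = 111.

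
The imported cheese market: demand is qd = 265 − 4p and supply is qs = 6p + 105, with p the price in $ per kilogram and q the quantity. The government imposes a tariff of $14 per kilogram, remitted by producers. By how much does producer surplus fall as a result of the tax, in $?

Producer surplus falls by $1031.52.

Without the tax, 265 − 4p = 6p + 105 gives 10p = 160, so p* = $16 and q* = 201.
With the tax collected from producers, supply shifts: qs = 6(p − 14) + 105.
New equilibrium: consumers pay $24.4, producers receive $10.4, q = 167.4. (Wedge: pb − ps = 14.)
ΔPS is the trapezoid between Q = 167.4 and Q = 201 of height $5.6: ½ · (201 + 167.4) · 5.6 = $1031.52.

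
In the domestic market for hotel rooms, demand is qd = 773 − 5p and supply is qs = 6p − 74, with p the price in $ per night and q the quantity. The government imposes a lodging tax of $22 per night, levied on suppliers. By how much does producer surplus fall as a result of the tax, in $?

Without the tax, 773 − 5p = 6p − 74 gives 11p = 847, so p* = $77 and q* = 388.
With the tax collected from suppliers, supply shifts: qs = 6(p − 22) − 74.
Solving gives q = 328 with buyers paying $89 and suppliers receiving $67 (the $22 wedge).
ΔPS is the trapezoid between Q = 328 and Q = 388 of height $10: ½ · (388 + 328) · 10 = $3580.

Producer surplus falls by $3580.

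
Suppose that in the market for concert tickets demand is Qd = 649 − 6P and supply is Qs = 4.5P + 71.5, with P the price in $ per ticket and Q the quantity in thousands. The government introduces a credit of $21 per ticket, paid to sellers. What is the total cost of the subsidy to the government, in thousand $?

Without the subsidy, 649 − 6P = 4.5P + 71.5 gives 10.5P = 577.5, so P* = $55 and Q* = 319.
With a per-unit subsidy paid to sellers, each receives P + 21 per unit sold, so supply becomes Qs = 4.5(P + 21) + 71.5.
New equilibrium: buyers pay $46, sellers receive $67, Q = 373. (Wedge: Pb − Ps = −21.)
Outlay = t · Q = 21 · 373 = $7833.

Government outlay = $7833 thousand.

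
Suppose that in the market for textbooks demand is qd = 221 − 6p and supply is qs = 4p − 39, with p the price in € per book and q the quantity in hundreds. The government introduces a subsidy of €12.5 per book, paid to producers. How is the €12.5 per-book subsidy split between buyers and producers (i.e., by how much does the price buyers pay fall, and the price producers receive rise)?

Buyers gain €5 per book; producers gain €7.5 per book.

Before the subsidy: set 221 − 6p = 4p − 39 → p* = €26, q* = 65.
With a per-unit subsidy paid to producers, each receives p + 12.5 per unit sold, so supply becomes qs = 4(p + 12.5) − 39.
Solving gives q = 95 with buyers paying €21 and producers receiving €33.5 (the €12.5 wedge).
Gain to buyers: €5; to producers: €7.5. (They sum to €12.5.)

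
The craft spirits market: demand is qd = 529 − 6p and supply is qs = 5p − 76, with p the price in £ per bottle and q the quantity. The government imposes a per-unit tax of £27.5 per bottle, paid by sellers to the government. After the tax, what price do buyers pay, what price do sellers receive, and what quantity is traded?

Before the tax: set 529 − 6p = 5p − 76 → p* = £55, q* = 199.
With the tax collected from sellers, supply shifts: qs = 5(p − 27.5) − 76.
Solving gives q = 124 with buyers paying £67.5 and sellers receiving £40 (the £27.5 wedge).
The less price-elastic side of the market bears the larger share of a per-unit tax.

Buyers pay £67.5; sellers receive £40; quantity = 124.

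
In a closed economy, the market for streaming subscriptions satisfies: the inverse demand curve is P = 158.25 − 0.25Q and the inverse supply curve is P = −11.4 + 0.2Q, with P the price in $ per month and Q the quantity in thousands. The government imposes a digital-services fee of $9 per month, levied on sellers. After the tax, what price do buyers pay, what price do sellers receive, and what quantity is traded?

Buyers pay $69; sellers receive $60; quantity = 357.

Rewrite in direct form: Qd = 633 − 4P and Qs = 5P + 57.
Before the tax: set 633 − 4P = 5P + 57 → P* = $64, Q* = 377.
With the tax collected from sellers, supply shifts: Qs = 5(P − 9) + 57.
Solving gives Q = 357 with buyers paying $69 and sellers receiving $60 (the $9 wedge).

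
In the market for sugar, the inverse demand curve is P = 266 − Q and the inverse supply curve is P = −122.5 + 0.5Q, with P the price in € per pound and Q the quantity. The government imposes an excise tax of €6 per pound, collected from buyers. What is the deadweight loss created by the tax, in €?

Rewrite in direct form: Qd = 266 − P and Qs = 2P + 245.
Before the tax: set 266 − P = 2P + 245 → P* = €7, Q* = 259.
With the tax collected from buyers, demand (in seller-price terms) shifts: Qd = 266 − (P + 6).
Solving gives Q = 255 with buyers paying €11 and sellers receiving €5 (the €6 wedge).
Quantity falls by |ΔQ| = |259 − 255| = 4.
DWL = ½ · t · |ΔQ| = ½ · 6 · 4 = €12.

Deadweight loss = €12.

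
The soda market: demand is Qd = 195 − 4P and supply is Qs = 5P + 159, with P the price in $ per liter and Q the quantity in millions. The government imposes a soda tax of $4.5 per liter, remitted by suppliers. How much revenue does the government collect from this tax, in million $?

Before the tax: set 195 − 4P = 5P + 159 → P* = $4, Q* = 179.
With the tax collected from suppliers, supply shifts: Qs = 5(P − 4.5) + 159.
Solving gives Q = 169 with buyers paying $6.5 and suppliers receiving $2 (the $4.5 wedge).
Revenue = t · Q = 4.5 · 169 = $760.5.

Tax revenue = $760.5 million.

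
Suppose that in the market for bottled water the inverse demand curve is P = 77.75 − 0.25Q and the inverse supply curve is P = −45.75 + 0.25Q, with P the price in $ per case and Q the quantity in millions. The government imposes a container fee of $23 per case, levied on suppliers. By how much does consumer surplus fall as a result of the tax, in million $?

Consumer surplus falls by $2576 million.

Inverting to Q(P) form: Qd = 311 − 4P; Qs = 4P + 183.
Without the tax, 311 − 4P = 4P + 183 gives 8P = 128, so P* = $16 and Q* = 247.
With the tax collected from suppliers, supply shifts: Qs = 4(P − 23) + 183.
New equilibrium: buyers pay $27.5, suppliers receive $4.5, Q = 201. (Wedge: Pb − Ps = 23.)
ΔCS is the trapezoid between Q = 201 and Q = 247 of height $11.5: ½ · (247 + 201) · 11.5 = $2576.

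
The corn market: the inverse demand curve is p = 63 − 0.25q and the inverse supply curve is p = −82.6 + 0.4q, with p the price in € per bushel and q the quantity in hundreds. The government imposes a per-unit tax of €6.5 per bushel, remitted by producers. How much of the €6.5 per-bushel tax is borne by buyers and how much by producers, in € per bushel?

Inverting to q(p) form: qd = 252 − 4p; qs = 2.5p + 206.5.
Without the tax, 252 − 4p = 2.5p + 206.5 gives 6.5p = 45.5, so p* = €7 and q* = 224.
With the tax collected from producers, supply shifts: qs = 2.5(p − 6.5) + 206.5.
New equilibrium: buyers pay €9.5, producers receive €3, q = 214. (Wedge: pb − ps = 6.5.)
Burden on buyers: €2.5; on producers: €4. (They sum to €6.5.)
The less price-elastic side of the market bears the larger share of a per-unit tax.

Buyers bear €2.5 per bushel; producers bear €4 per bushel.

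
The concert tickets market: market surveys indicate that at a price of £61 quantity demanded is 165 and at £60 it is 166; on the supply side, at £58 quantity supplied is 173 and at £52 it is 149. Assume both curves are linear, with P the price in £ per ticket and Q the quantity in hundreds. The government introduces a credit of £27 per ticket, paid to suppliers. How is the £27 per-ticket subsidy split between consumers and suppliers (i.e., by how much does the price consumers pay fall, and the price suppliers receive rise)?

Consumers gain £21.6 per ticket; suppliers gain £5.4 per ticket.

Demand slope: (166 − 165)/(60 − 61) = -1, so Qd = 226 − P.
Supply slope: (149 − 173)/(52 − 58) = 4, so Qs = 4P − 59.
Before the subsidy: set 226 − P = 4P − 59 → P* = £57, Q* = 169.
With a per-unit subsidy paid to suppliers, each receives P + 27 per unit sold, so supply becomes Qs = 4(P + 27) − 59.
Solving gives Q = 190.6 with consumers paying £35.4 and suppliers receiving £62.4 (the £27 wedge).
Gain to consumers: £21.6; to suppliers: £5.4. (They sum to £27.)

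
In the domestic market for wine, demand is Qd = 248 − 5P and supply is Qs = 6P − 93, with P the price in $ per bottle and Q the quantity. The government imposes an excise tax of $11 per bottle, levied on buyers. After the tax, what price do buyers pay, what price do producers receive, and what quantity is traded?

Before the tax: set 248 − 5P = 6P − 93 → P* = $31, Q* = 93.
With the tax collected from buyers, demand (in seller-price terms) shifts: Qd = 248 − 5(P + 11).
New equilibrium: buyers pay $37, producers receive $26, Q = 63. (Wedge: Pb − Ps = 11.)
The less price-elastic side of the market bears the larger share of a per-unit tax.

Buyers pay $37; producers receive $26; quantity = 63.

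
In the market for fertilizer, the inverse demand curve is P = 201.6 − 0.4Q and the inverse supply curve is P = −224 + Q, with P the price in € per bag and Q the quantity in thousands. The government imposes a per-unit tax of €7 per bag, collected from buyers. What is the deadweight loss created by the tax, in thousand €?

Rewrite in direct form: Qd = 504 − 2.5P and Qs = P + 224.
Without the tax, 504 − 2.5P = P + 224 gives 3.5P = 280, so P* = €80 and Q* = 304.
With the tax collected from buyers, demand (in seller-price terms) shifts: Qd = 504 − 2.5(P + 7).
Solving gives Q = 299 with buyers paying €82 and producers receiving €75 (the €7 wedge).
Quantity falls by |ΔQ| = |304 − 299| = 5.
DWL = ½ · t · |ΔQ| = ½ · 7 · 5 = €17.5.

Deadweight loss = €17.5 thousand.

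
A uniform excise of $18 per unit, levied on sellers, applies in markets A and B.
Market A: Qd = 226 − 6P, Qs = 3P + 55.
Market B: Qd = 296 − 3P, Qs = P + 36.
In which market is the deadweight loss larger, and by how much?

Market A: pre-tax P* = $19, Q* = 112; post-tax Q = 76; deadweight loss = $324.
Market B: pre-tax P* = $65, Q* = 101; post-tax Q = 87.5; deadweight loss = $121.5.
Difference: $324 vs $121.5 → market A is larger by $202.5.

Market A, by $202.5.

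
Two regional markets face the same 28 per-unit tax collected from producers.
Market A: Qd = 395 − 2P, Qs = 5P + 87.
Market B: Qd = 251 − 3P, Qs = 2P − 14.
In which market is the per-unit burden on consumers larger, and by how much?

Market A: pre-tax P* = 44, Q* = 307; post-tax Q = 267; per-unit burden on consumers = 20.
Market B: pre-tax P* = 53, Q* = 92; post-tax Q = 58.4; per-unit burden on consumers = 11.2.
Difference: 20 vs 11.2 → market A is larger by 8.8.

Market A, by 8.8.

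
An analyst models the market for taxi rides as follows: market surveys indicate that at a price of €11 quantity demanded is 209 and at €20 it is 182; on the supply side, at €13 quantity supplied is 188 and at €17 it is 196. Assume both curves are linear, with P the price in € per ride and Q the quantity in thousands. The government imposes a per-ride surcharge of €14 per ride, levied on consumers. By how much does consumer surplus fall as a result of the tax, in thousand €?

Consumer surplus falls by €1039.36 thousand.

Demand slope: (182 − 209)/(20 − 11) = -3, so Qd = 242 − 3P.
Supply slope: (196 − 188)/(17 − 13) = 2, so Qs = 2P + 162.
Before the tax: set 242 − 3P = 2P + 162 → P* = €16, Q* = 194.
With the tax collected from consumers, demand (in seller-price terms) shifts: Qd = 242 − 3(P + 14).
Solving gives Q = 177.2 with consumers paying €21.6 and producers receiving €7.6 (the €14 wedge).
ΔCS is the trapezoid between Q = 177.2 and Q = 194 of height €5.6: ½ · (194 + 177.2) · 5.6 = €1039.36.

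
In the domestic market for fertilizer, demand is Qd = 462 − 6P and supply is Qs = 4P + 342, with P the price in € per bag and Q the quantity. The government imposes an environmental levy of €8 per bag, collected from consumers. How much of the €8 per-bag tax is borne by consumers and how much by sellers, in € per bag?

Before the tax: set 462 − 6P = 4P + 342 → P* = €12, Q* = 390.
With the tax collected from consumers, demand (in seller-price terms) shifts: Qd = 462 − 6(P + 8).
New equilibrium: consumers pay €15.2, sellers receive €7.2, Q = 370.8. (Wedge: Pb − Ps = 8.)
Burden on consumers: €3.2; on sellers: €4.8. (They sum to €8.)

Consumers bear €3.2 per bag; sellers bear €4.8 per bag.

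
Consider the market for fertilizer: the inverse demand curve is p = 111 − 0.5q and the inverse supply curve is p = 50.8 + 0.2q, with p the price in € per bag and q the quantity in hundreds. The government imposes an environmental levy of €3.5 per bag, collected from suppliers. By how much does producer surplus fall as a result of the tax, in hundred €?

Producer surplus falls by €83.5 hundred.

Rewrite in direct form: qd = 222 − 2p and qs = 5p − 254.
Before the tax: set 222 − 2p = 5p − 254 → p* = €68, q* = 86.
With the tax collected from suppliers, supply shifts: qs = 5(p − 3.5) − 254.
Solving gives q = 81 with consumers paying €70.5 and suppliers receiving €67 (the €3.5 wedge).
ΔPS is the trapezoid between Q = 81 and Q = 86 of height €1: ½ · (86 + 81) · 1 = €83.5.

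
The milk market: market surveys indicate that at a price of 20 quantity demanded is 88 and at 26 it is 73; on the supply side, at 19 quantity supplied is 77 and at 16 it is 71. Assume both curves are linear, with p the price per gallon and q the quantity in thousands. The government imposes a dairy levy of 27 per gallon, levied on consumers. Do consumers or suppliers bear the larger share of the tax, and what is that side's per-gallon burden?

Demand slope: (73 − 88)/(26 − 20) = -2.5, so qd = 138 − 2.5p.
Supply slope: (71 − 77)/(16 − 19) = 2, so qs = 2p + 39.
Without the tax, 138 − 2.5p = 2p + 39 gives 4.5p = 99, so p* = 22 and q* = 83.
With the tax collected from consumers, demand (in seller-price terms) shifts: qd = 138 − 2.5(p + 27).
Solving gives q = 53 with consumers paying 34 and suppliers receiving 7 (the 27 wedge).
Per-gallon burden: consumers 12, suppliers 15.
Suppliers take the larger share because supply is less price-elastic here (demand slope 2.5 vs supply slope 2).
The less price-elastic side of the market bears the larger share of a per-unit tax.

Suppliers bear the larger share: 15 per gallon.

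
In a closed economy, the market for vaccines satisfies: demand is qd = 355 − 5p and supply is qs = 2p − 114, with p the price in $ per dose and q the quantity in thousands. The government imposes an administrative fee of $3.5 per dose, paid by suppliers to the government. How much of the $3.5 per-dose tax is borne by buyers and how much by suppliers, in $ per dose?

Buyers bear $1 per dose; suppliers bear $2.5 per dose.

Before the tax: set 355 − 5p = 2p − 114 → p* = $67, q* = 20.
With the tax collected from suppliers, supply shifts: qs = 2(p − 3.5) − 114.
Solving gives q = 15 with buyers paying $68 and suppliers receiving $64.5 (the $3.5 wedge).
Burden on buyers: $1; on suppliers: $2.5. (They sum to $3.5.)
The less price-elastic side of the market bears the larger share of a per-unit tax.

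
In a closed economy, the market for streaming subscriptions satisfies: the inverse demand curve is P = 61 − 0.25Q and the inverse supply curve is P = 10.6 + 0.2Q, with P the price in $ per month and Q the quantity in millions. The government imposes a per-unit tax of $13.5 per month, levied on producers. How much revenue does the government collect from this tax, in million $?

Tax revenue = $1107 million.

Rewrite in direct form: Qd = 244 − 4P and Qs = 5P − 53.
Before the tax: set 244 − 4P = 5P − 53 → P* = $33, Q* = 112.
With the tax collected from producers, supply shifts: Qs = 5(P − 13.5) − 53.
Solving gives Q = 82 with buyers paying $40.5 and producers receiving $27 (the $13.5 wedge).
Revenue = t · Q = 13.5 · 82 = $1107.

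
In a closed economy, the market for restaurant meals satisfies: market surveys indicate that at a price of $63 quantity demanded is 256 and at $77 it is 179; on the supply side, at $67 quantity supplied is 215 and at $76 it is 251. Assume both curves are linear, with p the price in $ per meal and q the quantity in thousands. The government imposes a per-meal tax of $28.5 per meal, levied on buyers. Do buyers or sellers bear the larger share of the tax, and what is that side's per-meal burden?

Sellers bear the larger share: $16.5 per meal.

Demand slope: (179 − 256)/(77 − 63) = -5.5, so qd = 602.5 − 5.5p.
Supply slope: (251 − 215)/(76 − 67) = 4, so qs = 4p − 53.
Without the tax, 602.5 − 5.5p = 4p − 53 gives 9.5p = 655.5, so p* = $69 and q* = 223.
With the tax collected from buyers, demand (in seller-price terms) shifts: qd = 602.5 − 5.5(p + 28.5).
New equilibrium: buyers pay $81, sellers receive $52.5, q = 157. (Wedge: pb − ps = 28.5.)
Per-meal burden: buyers $12, sellers $16.5.
Sellers take the larger share because supply is less price-elastic here (demand slope 5.5 vs supply slope 4).
The less price-elastic side of the market bears the larger share of a per-unit tax.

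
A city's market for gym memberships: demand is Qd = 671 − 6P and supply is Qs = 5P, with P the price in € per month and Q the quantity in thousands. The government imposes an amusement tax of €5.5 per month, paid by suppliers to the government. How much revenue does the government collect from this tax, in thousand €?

Before the tax: set 671 − 6P = 5P → P* = €61, Q* = 305.
With the tax collected from suppliers, supply shifts: Qs = 5(P − 5.5).
Solving gives Q = 290 with consumers paying €63.5 and suppliers receiving €58 (the €5.5 wedge).
Revenue = t · Q = 5.5 · 290 = €1595.

Tax revenue = €1595 thousand.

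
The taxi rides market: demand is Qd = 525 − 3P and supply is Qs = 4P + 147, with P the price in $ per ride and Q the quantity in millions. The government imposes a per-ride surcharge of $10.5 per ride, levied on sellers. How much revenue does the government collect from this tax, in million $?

Tax revenue = $3622.5 million.

Before the tax: set 525 − 3P = 4P + 147 → P* = $54, Q* = 363.
With the tax collected from sellers, supply shifts: Qs = 4(P − 10.5) + 147.
New equilibrium: buyers pay $60, sellers receive $49.5, Q = 345. (Wedge: Pb − Ps = 10.5.)
Revenue = t · Q = 10.5 · 345 = $3622.5.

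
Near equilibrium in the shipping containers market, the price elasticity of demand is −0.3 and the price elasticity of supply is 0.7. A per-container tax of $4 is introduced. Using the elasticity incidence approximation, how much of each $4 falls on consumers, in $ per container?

Consumers bear ≈ $2.8 per container.

Incidence ratio: consumers' share ≈ εs / (εs + |εd|) = 0.7 / (0.7 + 0.3) = 0.7.
So consumers bear ≈ 0.7 × $4 = $2.8; suppliers bear $1.2.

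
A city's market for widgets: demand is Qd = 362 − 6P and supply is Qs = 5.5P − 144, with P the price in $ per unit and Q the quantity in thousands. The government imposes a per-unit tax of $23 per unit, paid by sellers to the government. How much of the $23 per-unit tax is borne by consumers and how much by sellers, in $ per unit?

Before the tax: set 362 − 6P = 5.5P − 144 → P* = $44, Q* = 98.
With the tax collected from sellers, supply shifts: Qs = 5.5(P − 23) − 144.
New equilibrium: consumers pay $55, sellers receive $32, Q = 32. (Wedge: Pb − Ps = 23.)
Burden on consumers: $11; on sellers: $12. (They sum to $23.)

Consumers bear $11 per unit; sellers bear $12 per unit.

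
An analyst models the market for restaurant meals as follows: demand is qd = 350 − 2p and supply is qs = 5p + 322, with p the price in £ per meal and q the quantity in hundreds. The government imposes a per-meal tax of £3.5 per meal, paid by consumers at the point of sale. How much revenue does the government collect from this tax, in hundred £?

Without the tax, 350 − 2p = 5p + 322 gives 7p = 28, so p* = £4 and q* = 342.
With the tax collected from consumers, demand (in seller-price terms) shifts: qd = 350 − 2(p + 3.5).
New equilibrium: consumers pay £6.5, producers receive £3, q = 337. (Wedge: pb − ps = 3.5.)
Revenue = t · Q = 3.5 · 337 = £1179.5.

Tax revenue = £1179.5 hundred.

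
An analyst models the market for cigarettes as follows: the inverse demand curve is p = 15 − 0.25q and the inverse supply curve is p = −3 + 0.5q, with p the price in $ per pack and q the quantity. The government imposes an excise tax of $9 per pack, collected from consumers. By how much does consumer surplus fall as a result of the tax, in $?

Rewrite in direct form: qd = 60 − 4p and qs = 2p + 6.
Without the tax, 60 − 4p = 2p + 6 gives 6p = 54, so p* = $9 and q* = 24.
With the tax collected from consumers, demand (in seller-price terms) shifts: qd = 60 − 4(p + 9).
Solving gives q = 12 with consumers paying $12 and suppliers receiving $3 (the $9 wedge).
ΔCS is the trapezoid between Q = 12 and Q = 24 of height $3: ½ · (24 + 12) · 3 = $54.

Consumer surplus falls by $54.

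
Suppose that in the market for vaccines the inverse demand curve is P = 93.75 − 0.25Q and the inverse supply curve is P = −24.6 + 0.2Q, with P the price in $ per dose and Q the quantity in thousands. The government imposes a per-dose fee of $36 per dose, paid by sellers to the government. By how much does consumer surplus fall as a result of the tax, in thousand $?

Consumer surplus falls by $4460 thousand.

Rewrite in direct form: Qd = 375 − 4P and Qs = 5P + 123.
Before the tax: set 375 − 4P = 5P + 123 → P* = $28, Q* = 263.
With the tax collected from sellers, supply shifts: Qs = 5(P − 36) + 123.
New equilibrium: buyers pay $48, sellers receive $12, Q = 183. (Wedge: Pb − Ps = 36.)
ΔCS is the trapezoid between Q = 183 and Q = 263 of height $20: ½ · (263 + 183) · 20 = $4460.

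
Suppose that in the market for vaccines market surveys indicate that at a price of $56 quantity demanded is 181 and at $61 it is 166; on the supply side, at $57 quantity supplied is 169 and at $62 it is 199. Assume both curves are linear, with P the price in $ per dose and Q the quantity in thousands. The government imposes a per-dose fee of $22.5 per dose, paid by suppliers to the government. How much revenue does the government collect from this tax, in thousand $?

Demand slope: (166 − 181)/(61 − 56) = -3, so Qd = 349 − 3P.
Supply slope: (199 − 169)/(62 − 57) = 6, so Qs = 6P − 173.
Without the tax, 349 − 3P = 6P − 173 gives 9P = 522, so P* = $58 and Q* = 175.
With the tax collected from suppliers, supply shifts: Qs = 6(P − 22.5) − 173.
New equilibrium: consumers pay $73, suppliers receive $50.5, Q = 130. (Wedge: Pb − Ps = 22.5.)
Revenue = t · Q = 22.5 · 130 = $2925.

Tax revenue = $2925 thousand.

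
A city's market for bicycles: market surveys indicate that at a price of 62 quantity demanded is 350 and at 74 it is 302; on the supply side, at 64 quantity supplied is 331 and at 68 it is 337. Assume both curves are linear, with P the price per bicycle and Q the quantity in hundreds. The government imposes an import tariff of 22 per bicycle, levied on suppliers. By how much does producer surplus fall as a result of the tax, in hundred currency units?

Demand slope: (302 − 350)/(74 − 62) = -4, so Qd = 598 − 4P.
Supply slope: (337 − 331)/(68 − 64) = 1.5, so Qs = 1.5P + 235.
Without the tax, 598 − 4P = 1.5P + 235 gives 5.5P = 363, so P* = 66 and Q* = 334.
With the tax collected from suppliers, supply shifts: Qs = 1.5(P − 22) + 235.
Solving gives Q = 310 with buyers paying 72 and suppliers receiving 50 (the 22 wedge).
ΔPS is the trapezoid between Q = 310 and Q = 334 of height 16: ½ · (334 + 310) · 16 = 5152.

Producer surplus falls by 5152 hundred.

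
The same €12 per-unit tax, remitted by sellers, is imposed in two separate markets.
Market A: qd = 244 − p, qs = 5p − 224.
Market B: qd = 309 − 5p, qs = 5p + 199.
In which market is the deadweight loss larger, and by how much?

Market A: pre-tax p* = €78, q* = 166; post-tax q = 156; deadweight loss = €60.
Market B: pre-tax p* = €11, q* = 254; post-tax q = 224; deadweight loss = €180.
Difference: €60 vs €180 → market B is larger by €120.

Market B, by €120.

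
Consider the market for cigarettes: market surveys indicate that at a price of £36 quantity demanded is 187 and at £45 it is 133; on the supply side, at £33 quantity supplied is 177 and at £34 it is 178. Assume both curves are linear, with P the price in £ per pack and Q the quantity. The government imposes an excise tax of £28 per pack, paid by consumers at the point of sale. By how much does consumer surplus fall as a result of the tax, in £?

Consumer surplus falls by £676.

Demand slope: (133 − 187)/(45 − 36) = -6, so Qd = 403 − 6P.
Supply slope: (178 − 177)/(34 − 33) = 1, so Qs = P + 144.
Before the tax: set 403 − 6P = P + 144 → P* = £37, Q* = 181.
With the tax collected from consumers, demand (in seller-price terms) shifts: Qd = 403 − 6(P + 28).
New equilibrium: consumers pay £41, sellers receive £13, Q = 157. (Wedge: Pb − Ps = 28.)
ΔCS is the trapezoid between Q = 157 and Q = 181 of height £4: ½ · (181 + 157) · 4 = £676.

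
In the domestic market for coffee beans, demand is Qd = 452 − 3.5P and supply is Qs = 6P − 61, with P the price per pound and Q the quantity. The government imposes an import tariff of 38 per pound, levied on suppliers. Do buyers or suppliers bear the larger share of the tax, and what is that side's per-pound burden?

Buyers bear the larger share: 24 per pound.

Before the tax: set 452 − 3.5P = 6P − 61 → P* = 54, Q* = 263.
With the tax collected from suppliers, supply shifts: Qs = 6(P − 38) − 61.
Solving gives Q = 179 with buyers paying 78 and suppliers receiving 40 (the 38 wedge).
Per-pound burden: buyers 24, suppliers 14.
Buyers take the larger share because demand is less price-elastic here (demand slope 3.5 vs supply slope 6).
The less price-elastic side of the market bears the larger share of a per-unit tax.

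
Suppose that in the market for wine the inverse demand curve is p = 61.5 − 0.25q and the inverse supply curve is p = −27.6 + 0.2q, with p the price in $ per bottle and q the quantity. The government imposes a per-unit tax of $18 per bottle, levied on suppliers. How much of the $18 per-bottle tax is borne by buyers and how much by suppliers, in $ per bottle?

Buyers bear $10 per bottle; suppliers bear $8 per bottle.

Inverting to q(p) form: qd = 246 − 4p; qs = 5p + 138.
Without the tax, 246 − 4p = 5p + 138 gives 9p = 108, so p* = $12 and q* = 198.
With the tax collected from suppliers, supply shifts: qs = 5(p − 18) + 138.
New equilibrium: buyers pay $22, suppliers receive $4, q = 158. (Wedge: pb − ps = 18.)
Burden on buyers: $10; on suppliers: $8. (They sum to $18.)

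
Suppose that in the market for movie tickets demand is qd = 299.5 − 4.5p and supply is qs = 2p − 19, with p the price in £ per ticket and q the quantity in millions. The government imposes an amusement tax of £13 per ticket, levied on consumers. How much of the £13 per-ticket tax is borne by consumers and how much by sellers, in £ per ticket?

Without the tax, 299.5 − 4.5p = 2p − 19 gives 6.5p = 318.5, so p* = £49 and q* = 79.
With the tax collected from consumers, demand (in seller-price terms) shifts: qd = 299.5 − 4.5(p + 13).
Solving gives q = 61 with consumers paying £53 and sellers receiving £40 (the £13 wedge).
Burden on consumers: £4; on sellers: £9. (They sum to £13.)
The less price-elastic side of the market bears the larger share of a per-unit tax.

Consumers bear £4 per ticket; sellers bear £9 per ticket.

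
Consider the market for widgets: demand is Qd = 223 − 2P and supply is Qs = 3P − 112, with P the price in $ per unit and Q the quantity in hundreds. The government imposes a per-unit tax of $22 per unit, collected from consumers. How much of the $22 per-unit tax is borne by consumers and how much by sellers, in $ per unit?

Before the tax: set 223 − 2P = 3P − 112 → P* = $67, Q* = 89.
With the tax collected from consumers, demand (in seller-price terms) shifts: Qd = 223 − 2(P + 22).
New equilibrium: consumers pay $80.2, sellers receive $58.2, Q = 62.6. (Wedge: Pb − Ps = 22.)
Burden on consumers: $13.2; on sellers: $8.8. (They sum to $22.)

Consumers bear $13.2 per unit; sellers bear $8.8 per unit.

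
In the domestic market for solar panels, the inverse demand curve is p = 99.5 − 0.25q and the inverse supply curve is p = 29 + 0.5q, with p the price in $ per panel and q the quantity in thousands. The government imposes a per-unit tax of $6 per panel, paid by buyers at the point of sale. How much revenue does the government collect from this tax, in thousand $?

Inverting to q(p) form: qd = 398 − 4p; qs = 2p − 58.
Before the tax: set 398 − 4p = 2p − 58 → p* = $76, q* = 94.
With the tax collected from buyers, demand (in seller-price terms) shifts: qd = 398 − 4(p + 6).
Solving gives q = 86 with buyers paying $78 and suppliers receiving $72 (the $6 wedge).
Revenue = t · Q = 6 · 86 = $516.

Tax revenue = $516 thousand.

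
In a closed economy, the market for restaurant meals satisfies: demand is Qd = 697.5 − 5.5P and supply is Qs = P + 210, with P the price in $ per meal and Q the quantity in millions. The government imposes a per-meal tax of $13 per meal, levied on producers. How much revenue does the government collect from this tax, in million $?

Before the tax: set 697.5 − 5.5P = P + 210 → P* = $75, Q* = 285.
With the tax collected from producers, supply shifts: Qs = (P − 13) + 210.
Solving gives Q = 274 with buyers paying $77 and producers receiving $64 (the $13 wedge).
Revenue = t · Q = 13 · 274 = $3562.

Tax revenue = $3562 million.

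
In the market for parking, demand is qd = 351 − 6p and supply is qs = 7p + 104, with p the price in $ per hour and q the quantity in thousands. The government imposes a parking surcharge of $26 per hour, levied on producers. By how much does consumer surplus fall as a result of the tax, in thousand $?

Consumer surplus falls by $2730 thousand.

Without the tax, 351 − 6p = 7p + 104 gives 13p = 247, so p* = $19 and q* = 237.
With the tax collected from producers, supply shifts: qs = 7(p − 26) + 104.
New equilibrium: consumers pay $33, producers receive $7, q = 153. (Wedge: pb − ps = 26.)
ΔCS is the trapezoid between Q = 153 and Q = 237 of height $14: ½ · (237 + 153) · 14 = $2730.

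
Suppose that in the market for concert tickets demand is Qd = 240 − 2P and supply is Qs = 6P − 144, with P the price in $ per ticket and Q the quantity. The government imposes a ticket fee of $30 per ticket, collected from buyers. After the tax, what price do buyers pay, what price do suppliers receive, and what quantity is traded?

Without the tax, 240 − 2P = 6P − 144 gives 8P = 384, so P* = $48 and Q* = 144.
With the tax collected from buyers, demand (in seller-price terms) shifts: Qd = 240 − 2(P + 30).
Solving gives Q = 99 with buyers paying $70.5 and suppliers receiving $40.5 (the $30 wedge).
The less price-elastic side of the market bears the larger share of a per-unit tax.

Buyers pay $70.5; suppliers receive $40.5; quantity = 99.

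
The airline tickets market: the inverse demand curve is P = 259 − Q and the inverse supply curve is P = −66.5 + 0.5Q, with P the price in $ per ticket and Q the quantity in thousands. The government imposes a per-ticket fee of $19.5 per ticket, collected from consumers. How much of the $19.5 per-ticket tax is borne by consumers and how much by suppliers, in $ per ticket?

Consumers bear $13 per ticket; suppliers bear $6.5 per ticket.

Rewrite in direct form: Qd = 259 − P and Qs = 2P + 133.
Without the tax, 259 − P = 2P + 133 gives 3P = 126, so P* = $42 and Q* = 217.
With the tax collected from consumers, demand (in seller-price terms) shifts: Qd = 259 − (P + 19.5).
New equilibrium: consumers pay $55, suppliers receive $35.5, Q = 204. (Wedge: Pb − Ps = 19.5.)
Burden on consumers: $13; on suppliers: $6.5. (They sum to $19.5.)
The less price-elastic side of the market bears the larger share of a per-unit tax.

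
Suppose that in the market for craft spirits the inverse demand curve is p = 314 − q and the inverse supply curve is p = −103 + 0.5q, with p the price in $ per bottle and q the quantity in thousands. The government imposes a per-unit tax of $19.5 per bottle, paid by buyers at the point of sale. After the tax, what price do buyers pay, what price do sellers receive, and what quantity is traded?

Rewrite in direct form: qd = 314 − p and qs = 2p + 206.
Before the tax: set 314 − p = 2p + 206 → p* = $36, q* = 278.
With the tax collected from buyers, demand (in seller-price terms) shifts: qd = 314 − (p + 19.5).
New equilibrium: buyers pay $49, sellers receive $29.5, q = 265. (Wedge: pb − ps = 19.5.)

Buyers pay $49; sellers receive $29.5; quantity = 265.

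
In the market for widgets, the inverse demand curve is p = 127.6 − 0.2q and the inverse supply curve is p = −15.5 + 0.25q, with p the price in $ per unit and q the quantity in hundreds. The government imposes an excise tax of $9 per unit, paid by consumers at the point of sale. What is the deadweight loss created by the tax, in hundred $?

Deadweight loss = $90 hundred.

Inverting to q(p) form: qd = 638 − 5p; qs = 4p + 62.
Without the tax, 638 − 5p = 4p + 62 gives 9p = 576, so p* = $64 and q* = 318.
With the tax collected from consumers, demand (in seller-price terms) shifts: qd = 638 − 5(p + 9).
New equilibrium: consumers pay $68, suppliers receive $59, q = 298. (Wedge: pb − ps = 9.)
Quantity falls by |ΔQ| = |318 − 298| = 20.
DWL = ½ · t · |ΔQ| = ½ · 9 · 20 = $90.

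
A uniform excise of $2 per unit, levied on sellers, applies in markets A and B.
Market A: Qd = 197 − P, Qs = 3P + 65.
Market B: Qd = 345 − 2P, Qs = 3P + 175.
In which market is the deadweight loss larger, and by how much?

Market B, by $0.9.

Market A: pre-tax P* = $33, Q* = 164; post-tax Q = 162.5; deadweight loss = $1.5.
Market B: pre-tax P* = $34, Q* = 277; post-tax Q = 274.6; deadweight loss = $2.4.
Difference: $1.5 vs $2.4 → market B is larger by $0.9.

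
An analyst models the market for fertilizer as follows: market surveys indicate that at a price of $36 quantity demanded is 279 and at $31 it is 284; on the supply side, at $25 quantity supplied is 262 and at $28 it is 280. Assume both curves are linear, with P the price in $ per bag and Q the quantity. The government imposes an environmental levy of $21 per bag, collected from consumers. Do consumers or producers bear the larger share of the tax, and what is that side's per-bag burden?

Consumers bear the larger share: $18 per bag.

Demand slope: (284 − 279)/(31 − 36) = -1, so Qd = 315 − P.
Supply slope: (280 − 262)/(28 − 25) = 6, so Qs = 6P + 112.
Before the tax: set 315 − P = 6P + 112 → P* = $29, Q* = 286.
With the tax collected from consumers, demand (in seller-price terms) shifts: Qd = 315 − (P + 21).
Solving gives Q = 268 with consumers paying $47 and producers receiving $26 (the $21 wedge).
Per-bag burden: consumers $18, producers $3.
Consumers take the larger share because demand is less price-elastic here (demand slope 1 vs supply slope 6).
The less price-elastic side of the market bears the larger share of a per-unit tax.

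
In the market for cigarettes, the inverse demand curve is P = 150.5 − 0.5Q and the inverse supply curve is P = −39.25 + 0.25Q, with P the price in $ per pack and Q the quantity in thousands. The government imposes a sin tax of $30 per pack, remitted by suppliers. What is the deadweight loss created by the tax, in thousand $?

Deadweight loss = $600 thousand.

Inverting to Q(P) form: Qd = 301 − 2P; Qs = 4P + 157.
Without the tax, 301 − 2P = 4P + 157 gives 6P = 144, so P* = $24 and Q* = 253.
With the tax collected from suppliers, supply shifts: Qs = 4(P − 30) + 157.
Solving gives Q = 213 with consumers paying $44 and suppliers receiving $14 (the $30 wedge).
Quantity falls by |ΔQ| = |253 − 213| = 40.
DWL = ½ · t · |ΔQ| = ½ · 30 · 40 = $600.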